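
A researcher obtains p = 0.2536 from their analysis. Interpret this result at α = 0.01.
Since p = 0.2536 > α = 0.01, fail to reject H₀.
There is insufficient evidence to reject the null hypothesis; the result is not statistically significant at the 0.01 level.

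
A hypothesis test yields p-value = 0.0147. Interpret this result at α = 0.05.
Since p = 0.0147 < α = 0.05, reject H₀.
There is sufficient evidence to reject the null hypothesis; the result is statistically significant at the 0.05 level.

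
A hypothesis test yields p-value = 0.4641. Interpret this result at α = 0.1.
Since p = 0.4641 > α = 0.1, fail to reject H₀.
There is insufficient evidence to reject the null hypothesis; the result is not statistically significant at the 0.1 level.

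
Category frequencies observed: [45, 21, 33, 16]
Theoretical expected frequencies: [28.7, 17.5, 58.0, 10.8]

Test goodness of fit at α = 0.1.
Chi-square goodness of fit test:
H₀: observed counts match expected distribution
H₁: observed counts differ from expected distribution
df = k - 1 = 3
χ² = Σ(O - E)²/E
   = (45 - 28.7)²/28.7 + (21 - 17.5)²/17.5 + (33 - 58.0)²/58.0 + (16 - 10.8)²/10.8
   = 9.257 + 0.700 + 10.776 + 2.504
   = 23.24
p-value < 0.0001

Since p-value < α = 0.1, we reject H₀.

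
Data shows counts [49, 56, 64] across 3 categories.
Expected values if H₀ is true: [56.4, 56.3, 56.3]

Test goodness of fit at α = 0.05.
Chi-square goodness of fit test:
H₀: observed counts match expected distribution
H₁: observed counts differ from expected distribution
df = k - 1 = 2
χ² = Σ(O - E)²/E
   = (49 - 56.4)²/56.4 + (56 - 56.3)²/56.3 + (64 - 56.3)²/56.3
   = 0.971 + 0.002 + 1.053
   = 2.03
p-value = 0.3632

Since p-value > α = 0.05, we fail to reject H₀.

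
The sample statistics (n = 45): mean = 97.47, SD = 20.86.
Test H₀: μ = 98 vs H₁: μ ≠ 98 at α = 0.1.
One-sample t-test:
H₀: μ = 98
H₁: μ ≠ 98
df = n - 1 = 44
t = (x̄ - μ₀) / (s/√n) = (97.47 - 98) / (20.86/√45) = -0.170
p-value = 0.8654

Since p-value > α = 0.1, we fail to reject H₀.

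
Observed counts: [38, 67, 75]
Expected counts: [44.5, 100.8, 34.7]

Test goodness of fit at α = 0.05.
Chi-square goodness of fit test:
H₀: observed counts match expected distribution
H₁: observed counts differ from expected distribution
df = k - 1 = 2
χ² = Σ(O - E)²/E
   = (38 - 44.5)²/44.5 + (67 - 100.8)²/100.8 + (75 - 34.7)²/34.7
   = 0.949 + 11.334 + 46.804
   = 59.09
p-value < 0.0001

Since p-value < α = 0.05, we reject H₀.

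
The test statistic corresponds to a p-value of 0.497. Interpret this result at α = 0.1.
Since p = 0.497 > α = 0.1, fail to reject H₀.
There is insufficient evidence to reject the null hypothesis; the result is not statistically significant at the 0.1 level.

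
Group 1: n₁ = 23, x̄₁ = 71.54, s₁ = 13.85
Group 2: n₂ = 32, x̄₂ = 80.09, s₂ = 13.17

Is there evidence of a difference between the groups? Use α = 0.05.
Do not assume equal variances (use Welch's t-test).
Welch's two-sample t-test:
H₀: μ₁ = μ₂
H₁: μ₁ ≠ μ₂
s₁²/n₁ = 13.85²/23 = 8.3401,  s₂²/n₂ = 13.17²/32 = 5.4203
SE = √(s₁²/n₁ + s₂²/n₂) = √(8.3401 + 5.4203) = 3.7095
df (Welch-Satterthwaite) = (s₁²/n₁ + s₂²/n₂)² / [(s₁²/n₁)²/(n₁-1) + (s₂²/n₂)²/(n₂-1)] ≈ 46.08
t = (x̄₁ - x̄₂) / SE = (71.54 - 80.09) / 3.7095 = -8.55 / 3.7095 = -2.305
p-value = 0.0257

Since p-value < α = 0.05, we reject H₀.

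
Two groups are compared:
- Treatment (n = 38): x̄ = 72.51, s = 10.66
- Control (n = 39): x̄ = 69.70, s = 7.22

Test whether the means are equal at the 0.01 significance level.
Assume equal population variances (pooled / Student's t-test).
Student's two-sample t-test (equal variances):
H₀: μ₁ = μ₂
H₁: μ₁ ≠ μ₂
df = n₁ + n₂ - 2 = 75
Pooled variance s_p² = [(n₁-1)s₁² + (n₂-1)s₂²] / (n₁ + n₂ - 2) = [(37)(10.66²) + (38)(7.22²)] / 75 = 82.4720
SE = √(s_p²(1/n₁ + 1/n₂)) = √(82.4720 × (1/38 + 1/39)) = 2.0700
t = (x̄₁ - x̄₂) / SE = (72.51 - 69.70) / 2.0700 = 2.81 / 2.0700 = 1.357
p-value = 0.1787

Since p-value > α = 0.01, we fail to reject H₀.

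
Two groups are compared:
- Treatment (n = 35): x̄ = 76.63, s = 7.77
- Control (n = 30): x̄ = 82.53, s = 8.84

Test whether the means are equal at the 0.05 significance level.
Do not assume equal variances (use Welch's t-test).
Welch's two-sample t-test:
H₀: μ₁ = μ₂
H₁: μ₁ ≠ μ₂
s₁²/n₁ = 7.77²/35 = 1.7249,  s₂²/n₂ = 8.84²/30 = 2.6049
SE = √(s₁²/n₁ + s₂²/n₂) = √(1.7249 + 2.6049) = 2.0808
df (Welch-Satterthwaite) = (s₁²/n₁ + s₂²/n₂)² / [(s₁²/n₁)²/(n₁-1) + (s₂²/n₂)²/(n₂-1)] ≈ 58.31
t = (x̄₁ - x̄₂) / SE = (76.63 - 82.53) / 2.0808 = -5.90 / 2.0808 = -2.835
p-value = 0.0063

Since p-value < α = 0.05, we reject H₀.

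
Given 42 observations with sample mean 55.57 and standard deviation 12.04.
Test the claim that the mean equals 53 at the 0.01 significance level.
One-sample t-test:
H₀: μ = 53
H₁: μ ≠ 53
df = n - 1 = 41
t = (x̄ - μ₀) / (s/√n) = (55.57 - 53) / (12.04/√42) = 1.383
p-value = 0.1740

Since p-value > α = 0.01, we fail to reject H₀.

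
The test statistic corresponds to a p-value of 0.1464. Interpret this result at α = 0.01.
Since p = 0.1464 > α = 0.01, fail to reject H₀.
There is insufficient evidence to reject the null hypothesis; the result is not statistically significant at the 0.01 level.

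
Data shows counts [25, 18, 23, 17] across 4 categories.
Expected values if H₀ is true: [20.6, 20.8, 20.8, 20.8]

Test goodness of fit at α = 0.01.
Chi-square goodness of fit test:
H₀: observed counts match expected distribution
H₁: observed counts differ from expected distribution
df = k - 1 = 3
χ² = Σ(O - E)²/E
   = (25 - 20.6)²/20.6 + (18 - 20.8)²/20.8 + (23 - 20.8)²/20.8 + (17 - 20.8)²/20.8
   = 0.940 + 0.377 + 0.233 + 0.694
   = 2.24
p-value = 0.5234

Since p-value > α = 0.01, we fail to reject H₀.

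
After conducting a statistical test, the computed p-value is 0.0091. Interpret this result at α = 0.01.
Since p = 0.0091 < α = 0.01, reject H₀.
There is sufficient evidence to reject the null hypothesis; the result is statistically significant at the 0.01 level.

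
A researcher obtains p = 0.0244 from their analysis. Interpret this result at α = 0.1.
Since p = 0.0244 < α = 0.1, reject H₀.
There is sufficient evidence to reject the null hypothesis; the result is statistically significant at the 0.1 level.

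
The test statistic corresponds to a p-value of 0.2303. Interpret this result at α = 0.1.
Since p = 0.2303 > α = 0.1, fail to reject H₀.
There is insufficient evidence to reject the null hypothesis; the result is not statistically significant at the 0.1 level.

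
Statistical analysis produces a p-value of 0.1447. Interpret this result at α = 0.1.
Since p = 0.1447 > α = 0.1, fail to reject H₀.
There is insufficient evidence to reject the null hypothesis; the result is not statistically significant at the 0.1 level.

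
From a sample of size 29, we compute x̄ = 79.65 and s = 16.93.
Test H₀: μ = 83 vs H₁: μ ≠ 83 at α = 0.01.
One-sample t-test:
H₀: μ = 83
H₁: μ ≠ 83
df = n - 1 = 28
t = (x̄ - μ₀) / (s/√n) = (79.65 - 83) / (16.93/√29) = -1.066
p-value = 0.2957

Since p-value > α = 0.01, we fail to reject H₀.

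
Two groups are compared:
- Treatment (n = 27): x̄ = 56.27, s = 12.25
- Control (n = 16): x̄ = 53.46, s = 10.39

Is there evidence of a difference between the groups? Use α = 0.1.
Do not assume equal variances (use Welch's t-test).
Welch's two-sample t-test:
H₀: μ₁ = μ₂
H₁: μ₁ ≠ μ₂
s₁²/n₁ = 12.25²/27 = 5.5579,  s₂²/n₂ = 10.39²/16 = 6.7470
SE = √(s₁²/n₁ + s₂²/n₂) = √(5.5579 + 6.7470) = 3.5078
df (Welch-Satterthwaite) = (s₁²/n₁ + s₂²/n₂)² / [(s₁²/n₁)²/(n₁-1) + (s₂²/n₂)²/(n₂-1)] ≈ 35.85
t = (x̄₁ - x̄₂) / SE = (56.27 - 53.46) / 3.5078 = 2.81 / 3.5078 = 0.801
p-value = 0.4284

Since p-value > α = 0.1, we fail to reject H₀.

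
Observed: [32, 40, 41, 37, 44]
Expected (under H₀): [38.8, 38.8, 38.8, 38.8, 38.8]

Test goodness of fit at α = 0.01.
Chi-square goodness of fit test:
H₀: observed counts match expected distribution
H₁: observed counts differ from expected distribution
df = k - 1 = 4
χ² = Σ(O - E)²/E
   = (32 - 38.8)²/38.8 + (40 - 38.8)²/38.8 + (41 - 38.8)²/38.8 + (37 - 38.8)²/38.8 + (44 - 38.8)²/38.8
   = 1.192 + 0.037 + 0.125 + 0.084 + 0.697
   = 2.13
p-value = 0.7111

Since p-value > α = 0.01, we fail to reject H₀.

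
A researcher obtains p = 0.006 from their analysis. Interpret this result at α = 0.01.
Since p = 0.006 < α = 0.01, reject H₀.
There is sufficient evidence to reject the null hypothesis; the result is statistically significant at the 0.01 level.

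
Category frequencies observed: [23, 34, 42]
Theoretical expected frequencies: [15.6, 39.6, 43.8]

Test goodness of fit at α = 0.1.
Chi-square goodness of fit test:
H₀: observed counts match expected distribution
H₁: observed counts differ from expected distribution
df = k - 1 = 2
χ² = Σ(O - E)²/E
   = (23 - 15.6)²/15.6 + (34 - 39.6)²/39.6 + (42 - 43.8)²/43.8
   = 3.510 + 0.792 + 0.074
   = 4.38
p-value = 0.1121

Since p-value > α = 0.1, we fail to reject H₀.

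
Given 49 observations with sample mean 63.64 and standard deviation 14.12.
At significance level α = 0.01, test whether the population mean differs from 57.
One-sample t-test:
H₀: μ = 57
H₁: μ ≠ 57
df = n - 1 = 48
t = (x̄ - μ₀) / (s/√n) = (63.64 - 57) / (14.12/√49) = 3.292
p-value = 0.0019

Since p-value < α = 0.01, we reject H₀.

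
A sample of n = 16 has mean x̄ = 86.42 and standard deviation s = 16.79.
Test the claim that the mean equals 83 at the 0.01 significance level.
One-sample t-test:
H₀: μ = 83
H₁: μ ≠ 83
df = n - 1 = 15
t = (x̄ - μ₀) / (s/√n) = (86.42 - 83) / (16.79/√16) = 0.815
p-value = 0.4280

Since p-value > α = 0.01, we fail to reject H₀.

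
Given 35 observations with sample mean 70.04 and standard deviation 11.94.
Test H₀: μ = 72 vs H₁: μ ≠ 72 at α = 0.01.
One-sample t-test:
H₀: μ = 72
H₁: μ ≠ 72
df = n - 1 = 34
t = (x̄ - μ₀) / (s/√n) = (70.04 - 72) / (11.94/√35) = -0.971
p-value = 0.3383

Since p-value > α = 0.01, we fail to reject H₀.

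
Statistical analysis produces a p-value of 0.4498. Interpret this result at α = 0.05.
Since p = 0.4498 > α = 0.05, fail to reject H₀.
There is insufficient evidence to reject the null hypothesis; the result is not statistically significant at the 0.05 level.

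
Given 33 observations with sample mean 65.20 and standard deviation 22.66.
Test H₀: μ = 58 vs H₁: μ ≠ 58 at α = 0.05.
One-sample t-test:
H₀: μ = 58
H₁: μ ≠ 58
df = n - 1 = 32
t = (x̄ - μ₀) / (s/√n) = (65.20 - 58) / (22.66/√33) = 1.825
p-value = 0.0773

Since p-value > α = 0.05, we fail to reject H₀.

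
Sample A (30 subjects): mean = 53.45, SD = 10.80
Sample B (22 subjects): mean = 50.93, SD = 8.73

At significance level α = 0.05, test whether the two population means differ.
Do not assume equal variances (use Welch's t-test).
Welch's two-sample t-test:
H₀: μ₁ = μ₂
H₁: μ₁ ≠ μ₂
s₁²/n₁ = 10.80²/30 = 3.8880,  s₂²/n₂ = 8.73²/22 = 3.4642
SE = √(s₁²/n₁ + s₂²/n₂) = √(3.8880 + 3.4642) = 2.7115
df (Welch-Satterthwaite) = (s₁²/n₁ + s₂²/n₂)² / [(s₁²/n₁)²/(n₁-1) + (s₂²/n₂)²/(n₂-1)] ≈ 49.47
t = (x̄₁ - x̄₂) / SE = (53.45 - 50.93) / 2.7115 = 2.52 / 2.7115 = 0.929
p-value = 0.3572

Since p-value > α = 0.05, we fail to reject H₀.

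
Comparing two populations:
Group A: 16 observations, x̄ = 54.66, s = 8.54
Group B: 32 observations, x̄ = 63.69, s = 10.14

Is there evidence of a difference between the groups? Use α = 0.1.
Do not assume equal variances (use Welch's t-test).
Welch's two-sample t-test:
H₀: μ₁ = μ₂
H₁: μ₁ ≠ μ₂
s₁²/n₁ = 8.54²/16 = 4.5582,  s₂²/n₂ = 10.14²/32 = 3.2131
SE = √(s₁²/n₁ + s₂²/n₂) = √(4.5582 + 3.2131) = 2.7877
df (Welch-Satterthwaite) = (s₁²/n₁ + s₂²/n₂)² / [(s₁²/n₁)²/(n₁-1) + (s₂²/n₂)²/(n₂-1)] ≈ 35.15
t = (x̄₁ - x̄₂) / SE = (54.66 - 63.69) / 2.7877 = -9.03 / 2.7877 = -3.239
p-value = 0.0026

Since p-value < α = 0.1, we reject H₀.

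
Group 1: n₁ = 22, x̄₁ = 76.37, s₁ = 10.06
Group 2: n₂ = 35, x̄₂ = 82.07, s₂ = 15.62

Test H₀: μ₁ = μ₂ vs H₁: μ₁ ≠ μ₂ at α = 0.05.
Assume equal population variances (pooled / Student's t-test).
Student's two-sample t-test (equal variances):
H₀: μ₁ = μ₂
H₁: μ₁ ≠ μ₂
df = n₁ + n₂ - 2 = 55
Pooled variance s_p² = [(n₁-1)s₁² + (n₂-1)s₂²] / (n₁ + n₂ - 2) = [(21)(10.06²) + (34)(15.62²)] / 55 = 189.4681
SE = √(s_p²(1/n₁ + 1/n₂)) = √(189.4681 × (1/22 + 1/35)) = 3.7451
t = (x̄₁ - x̄₂) / SE = (76.37 - 82.07) / 3.7451 = -5.70 / 3.7451 = -1.522
p-value = 0.1337

Since p-value > α = 0.05, we fail to reject H₀.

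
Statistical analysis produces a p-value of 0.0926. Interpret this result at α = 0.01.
Since p = 0.0926 > α = 0.01, fail to reject H₀.
There is insufficient evidence to reject the null hypothesis; the result is not statistically significant at the 0.01 level.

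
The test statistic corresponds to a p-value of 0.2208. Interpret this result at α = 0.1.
Since p = 0.2208 > α = 0.1, fail to reject H₀.
There is insufficient evidence to reject the null hypothesis; the result is not statistically significant at the 0.1 level.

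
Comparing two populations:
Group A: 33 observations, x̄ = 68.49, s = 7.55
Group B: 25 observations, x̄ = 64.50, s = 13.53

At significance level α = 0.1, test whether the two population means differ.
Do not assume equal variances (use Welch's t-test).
Welch's two-sample t-test:
H₀: μ₁ = μ₂
H₁: μ₁ ≠ μ₂
s₁²/n₁ = 7.55²/33 = 1.7273,  s₂²/n₂ = 13.53²/25 = 7.3224
SE = √(s₁²/n₁ + s₂²/n₂) = √(1.7273 + 7.3224) = 3.0083
df (Welch-Satterthwaite) = (s₁²/n₁ + s₂²/n₂)² / [(s₁²/n₁)²/(n₁-1) + (s₂²/n₂)²/(n₂-1)] ≈ 35.19
t = (x̄₁ - x̄₂) / SE = (68.49 - 64.50) / 3.0083 = 3.99 / 3.0083 = 1.326
p-value = 0.1933

Since p-value > α = 0.1, we fail to reject H₀.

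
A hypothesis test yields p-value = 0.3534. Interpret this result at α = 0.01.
Since p = 0.3534 > α = 0.01, fail to reject H₀.
There is insufficient evidence to reject the null hypothesis; the result is not statistically significant at the 0.01 level.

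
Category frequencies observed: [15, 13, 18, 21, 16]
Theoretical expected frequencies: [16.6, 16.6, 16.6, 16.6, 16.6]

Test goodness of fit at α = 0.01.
Chi-square goodness of fit test:
H₀: observed counts match expected distribution
H₁: observed counts differ from expected distribution
df = k - 1 = 4
χ² = Σ(O - E)²/E
   = (15 - 16.6)²/16.6 + (13 - 16.6)²/16.6 + (18 - 16.6)²/16.6 + (21 - 16.6)²/16.6 + (16 - 16.6)²/16.6
   = 0.154 + 0.781 + 0.118 + 1.166 + 0.022
   = 2.24
p-value = 0.6915

Since p-value > α = 0.01, we fail to reject H₀.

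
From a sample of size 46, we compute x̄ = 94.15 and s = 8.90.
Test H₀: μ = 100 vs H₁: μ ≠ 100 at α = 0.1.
One-sample t-test:
H₀: μ = 100
H₁: μ ≠ 100
df = n - 1 = 45
t = (x̄ - μ₀) / (s/√n) = (94.15 - 100) / (8.90/√46) = -4.458
p-value = 0.0001

Since p-value < α = 0.1, we reject H₀.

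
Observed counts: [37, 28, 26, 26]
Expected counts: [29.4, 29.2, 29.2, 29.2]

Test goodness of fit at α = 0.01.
Chi-square goodness of fit test:
H₀: observed counts match expected distribution
H₁: observed counts differ from expected distribution
df = k - 1 = 3
χ² = Σ(O - E)²/E
   = (37 - 29.4)²/29.4 + (28 - 29.2)²/29.2 + (26 - 29.2)²/29.2 + (26 - 29.2)²/29.2
   = 1.965 + 0.049 + 0.351 + 0.351
   = 2.72
p-value = 0.4376

Since p-value > α = 0.01, we fail to reject H₀.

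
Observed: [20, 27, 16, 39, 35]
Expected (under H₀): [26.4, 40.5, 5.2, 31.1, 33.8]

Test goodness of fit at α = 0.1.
Chi-square goodness of fit test:
H₀: observed counts match expected distribution
H₁: observed counts differ from expected distribution
df = k - 1 = 4
χ² = Σ(O - E)²/E
   = (20 - 26.4)²/26.4 + (27 - 40.5)²/40.5 + (16 - 5.2)²/5.2 + (39 - 31.1)²/31.1 + (35 - 33.8)²/33.8
   = 1.552 + 4.500 + 22.431 + 2.007 + 0.043
   = 30.53
p-value < 0.0001

Since p-value < α = 0.1, we reject H₀.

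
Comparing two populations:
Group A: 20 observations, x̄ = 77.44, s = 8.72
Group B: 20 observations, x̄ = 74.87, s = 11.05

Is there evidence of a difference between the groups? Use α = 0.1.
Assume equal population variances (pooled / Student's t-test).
Student's two-sample t-test (equal variances):
H₀: μ₁ = μ₂
H₁: μ₁ ≠ μ₂
df = n₁ + n₂ - 2 = 38
Pooled variance s_p² = [(n₁-1)s₁² + (n₂-1)s₂²] / (n₁ + n₂ - 2) = [(19)(8.72²) + (19)(11.05²)] / 38 = 99.0705
SE = √(s_p²(1/n₁ + 1/n₂)) = √(99.0705 × (1/20 + 1/20)) = 3.1475
t = (x̄₁ - x̄₂) / SE = (77.44 - 74.87) / 3.1475 = 2.57 / 3.1475 = 0.817
p-value = 0.4193

Since p-value > α = 0.1, we fail to reject H₀.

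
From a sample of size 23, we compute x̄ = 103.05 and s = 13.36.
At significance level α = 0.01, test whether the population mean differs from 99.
One-sample t-test:
H₀: μ = 99
H₁: μ ≠ 99
df = n - 1 = 22
t = (x̄ - μ₀) / (s/√n) = (103.05 - 99) / (13.36/√23) = 1.454
p-value = 0.1601

Since p-value > α = 0.01, we fail to reject H₀.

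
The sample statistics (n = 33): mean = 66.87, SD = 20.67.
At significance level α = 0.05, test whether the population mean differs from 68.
One-sample t-test:
H₀: μ = 68
H₁: μ ≠ 68
df = n - 1 = 32
t = (x̄ - μ₀) / (s/√n) = (66.87 - 68) / (20.67/√33) = -0.314
p-value = 0.7555

Since p-value > α = 0.05, we fail to reject H₀.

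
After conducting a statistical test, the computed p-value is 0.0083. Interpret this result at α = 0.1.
Since p = 0.0083 < α = 0.1, reject H₀.
There is sufficient evidence to reject the null hypothesis; the result is statistically significant at the 0.1 level.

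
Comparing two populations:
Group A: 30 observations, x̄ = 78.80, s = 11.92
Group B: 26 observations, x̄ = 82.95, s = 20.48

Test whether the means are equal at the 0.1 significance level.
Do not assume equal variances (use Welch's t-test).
Welch's two-sample t-test:
H₀: μ₁ = μ₂
H₁: μ₁ ≠ μ₂
s₁²/n₁ = 11.92²/30 = 4.7362,  s₂²/n₂ = 20.48²/26 = 16.1319
SE = √(s₁²/n₁ + s₂²/n₂) = √(4.7362 + 16.1319) = 4.5682
df (Welch-Satterthwaite) = (s₁²/n₁ + s₂²/n₂)² / [(s₁²/n₁)²/(n₁-1) + (s₂²/n₂)²/(n₂-1)] ≈ 38.94
t = (x̄₁ - x̄₂) / SE = (78.80 - 82.95) / 4.5682 = -4.15 / 4.5682 = -0.908
p-value = 0.3692

Since p-value > α = 0.1, we fail to reject H₀.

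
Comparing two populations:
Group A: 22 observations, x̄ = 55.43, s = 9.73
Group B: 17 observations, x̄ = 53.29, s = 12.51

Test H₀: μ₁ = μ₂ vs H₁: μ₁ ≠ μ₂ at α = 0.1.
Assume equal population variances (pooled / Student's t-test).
Student's two-sample t-test (equal variances):
H₀: μ₁ = μ₂
H₁: μ₁ ≠ μ₂
df = n₁ + n₂ - 2 = 37
Pooled variance s_p² = [(n₁-1)s₁² + (n₂-1)s₂²] / (n₁ + n₂ - 2) = [(21)(9.73²) + (16)(12.51²)] / 37 = 121.4090
SE = √(s_p²(1/n₁ + 1/n₂)) = √(121.4090 × (1/22 + 1/17)) = 3.5581
t = (x̄₁ - x̄₂) / SE = (55.43 - 53.29) / 3.5581 = 2.14 / 3.5581 = 0.601
p-value = 0.5512

Since p-value > α = 0.1, we fail to reject H₀.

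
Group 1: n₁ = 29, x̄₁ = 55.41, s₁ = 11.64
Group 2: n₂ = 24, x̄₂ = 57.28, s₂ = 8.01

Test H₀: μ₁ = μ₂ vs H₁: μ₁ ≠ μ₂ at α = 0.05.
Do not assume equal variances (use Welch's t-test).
Welch's two-sample t-test:
H₀: μ₁ = μ₂
H₁: μ₁ ≠ μ₂
s₁²/n₁ = 11.64²/29 = 4.6721,  s₂²/n₂ = 8.01²/24 = 2.6733
SE = √(s₁²/n₁ + s₂²/n₂) = √(4.6721 + 2.6733) = 2.7102
df (Welch-Satterthwaite) = (s₁²/n₁ + s₂²/n₂)² / [(s₁²/n₁)²/(n₁-1) + (s₂²/n₂)²/(n₂-1)] ≈ 49.49
t = (x̄₁ - x̄₂) / SE = (55.41 - 57.28) / 2.7102 = -1.87 / 2.7102 = -0.690
p-value = 0.4934

Since p-value > α = 0.05, we fail to reject H₀.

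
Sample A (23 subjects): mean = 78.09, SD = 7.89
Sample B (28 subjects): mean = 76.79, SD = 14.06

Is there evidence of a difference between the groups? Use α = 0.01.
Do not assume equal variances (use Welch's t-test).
Welch's two-sample t-test:
H₀: μ₁ = μ₂
H₁: μ₁ ≠ μ₂
s₁²/n₁ = 7.89²/23 = 2.7066,  s₂²/n₂ = 14.06²/28 = 7.0601
SE = √(s₁²/n₁ + s₂²/n₂) = √(2.7066 + 7.0601) = 3.1252
df (Welch-Satterthwaite) = (s₁²/n₁ + s₂²/n₂)² / [(s₁²/n₁)²/(n₁-1) + (s₂²/n₂)²/(n₂-1)] ≈ 43.77
t = (x̄₁ - x̄₂) / SE = (78.09 - 76.79) / 3.1252 = 1.30 / 3.1252 = 0.416
p-value = 0.6795

Since p-value > α = 0.01, we fail to reject H₀.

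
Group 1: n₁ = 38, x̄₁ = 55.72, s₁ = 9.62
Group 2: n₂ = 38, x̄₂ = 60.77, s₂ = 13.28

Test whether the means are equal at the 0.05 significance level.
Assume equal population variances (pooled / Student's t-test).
Student's two-sample t-test (equal variances):
H₀: μ₁ = μ₂
H₁: μ₁ ≠ μ₂
df = n₁ + n₂ - 2 = 74
Pooled variance s_p² = [(n₁-1)s₁² + (n₂-1)s₂²] / (n₁ + n₂ - 2) = [(37)(9.62²) + (37)(13.28²)] / 74 = 134.4514
SE = √(s_p²(1/n₁ + 1/n₂)) = √(134.4514 × (1/38 + 1/38)) = 2.6601
t = (x̄₁ - x̄₂) / SE = (55.72 - 60.77) / 2.6601 = -5.05 / 2.6601 = -1.898
p-value = 0.0615

Since p-value > α = 0.05, we fail to reject H₀.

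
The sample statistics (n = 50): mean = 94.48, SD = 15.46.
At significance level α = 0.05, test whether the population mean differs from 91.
One-sample t-test:
H₀: μ = 91
H₁: μ ≠ 91
df = n - 1 = 49
t = (x̄ - μ₀) / (s/√n) = (94.48 - 91) / (15.46/√50) = 1.592
p-value = 0.1179

Since p-value > α = 0.05, we fail to reject H₀.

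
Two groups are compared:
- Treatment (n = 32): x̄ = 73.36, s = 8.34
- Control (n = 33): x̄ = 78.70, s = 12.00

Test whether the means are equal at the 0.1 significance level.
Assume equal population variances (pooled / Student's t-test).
Student's two-sample t-test (equal variances):
H₀: μ₁ = μ₂
H₁: μ₁ ≠ μ₂
df = n₁ + n₂ - 2 = 63
Pooled variance s_p² = [(n₁-1)s₁² + (n₂-1)s₂²] / (n₁ + n₂ - 2) = [(31)(8.34²) + (32)(12.00²)] / 63 = 107.3686
SE = √(s_p²(1/n₁ + 1/n₂)) = √(107.3686 × (1/32 + 1/33)) = 2.5708
t = (x̄₁ - x̄₂) / SE = (73.36 - 78.70) / 2.5708 = -5.34 / 2.5708 = -2.077
p-value = 0.0419

Since p-value < α = 0.1, we reject H₀.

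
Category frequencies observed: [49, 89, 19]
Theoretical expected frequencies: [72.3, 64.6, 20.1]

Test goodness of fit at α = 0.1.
Chi-square goodness of fit test:
H₀: observed counts match expected distribution
H₁: observed counts differ from expected distribution
df = k - 1 = 2
χ² = Σ(O - E)²/E
   = (49 - 72.3)²/72.3 + (89 - 64.6)²/64.6 + (19 - 20.1)²/20.1
   = 7.509 + 9.216 + 0.060
   = 16.79
p-value = 0.0002

Since p-value < α = 0.1, we reject H₀.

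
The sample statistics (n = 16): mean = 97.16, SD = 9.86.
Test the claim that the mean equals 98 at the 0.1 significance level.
One-sample t-test:
H₀: μ = 98
H₁: μ ≠ 98
df = n - 1 = 15
t = (x̄ - μ₀) / (s/√n) = (97.16 - 98) / (9.86/√16) = -0.341
p-value = 0.7380

Since p-value > α = 0.1, we fail to reject H₀.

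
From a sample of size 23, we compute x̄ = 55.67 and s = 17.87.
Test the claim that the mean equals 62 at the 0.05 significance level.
One-sample t-test:
H₀: μ = 62
H₁: μ ≠ 62
df = n - 1 = 22
t = (x̄ - μ₀) / (s/√n) = (55.67 - 62) / (17.87/√23) = -1.699
p-value = 0.1035

Since p-value > α = 0.05, we fail to reject H₀.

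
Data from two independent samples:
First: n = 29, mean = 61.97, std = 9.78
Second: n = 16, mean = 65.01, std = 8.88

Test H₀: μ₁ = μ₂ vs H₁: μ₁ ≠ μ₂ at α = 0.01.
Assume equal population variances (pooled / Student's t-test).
Student's two-sample t-test (equal variances):
H₀: μ₁ = μ₂
H₁: μ₁ ≠ μ₂
df = n₁ + n₂ - 2 = 43
Pooled variance s_p² = [(n₁-1)s₁² + (n₂-1)s₂²] / (n₁ + n₂ - 2) = [(28)(9.78²) + (15)(8.88²)] / 43 = 89.7900
SE = √(s_p²(1/n₁ + 1/n₂)) = √(89.7900 × (1/29 + 1/16)) = 2.9509
t = (x̄₁ - x̄₂) / SE = (61.97 - 65.01) / 2.9509 = -3.04 / 2.9509 = -1.030
p-value = 0.3087

Since p-value > α = 0.01, we fail to reject H₀.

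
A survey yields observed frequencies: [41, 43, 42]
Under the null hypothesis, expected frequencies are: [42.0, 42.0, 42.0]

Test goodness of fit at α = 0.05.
Chi-square goodness of fit test:
H₀: observed counts match expected distribution
H₁: observed counts differ from expected distribution
df = k - 1 = 2
χ² = Σ(O - E)²/E
   = (41 - 42.0)²/42.0 + (43 - 42.0)²/42.0 + (42 - 42.0)²/42.0
   = 0.024 + 0.024 + 0.000
   = 0.05
p-value = 0.9765

Since p-value > α = 0.05, we fail to reject H₀.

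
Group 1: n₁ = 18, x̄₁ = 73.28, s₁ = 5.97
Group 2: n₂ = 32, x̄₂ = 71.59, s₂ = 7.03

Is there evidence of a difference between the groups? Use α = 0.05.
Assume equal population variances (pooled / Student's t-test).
Student's two-sample t-test (equal variances):
H₀: μ₁ = μ₂
H₁: μ₁ ≠ μ₂
df = n₁ + n₂ - 2 = 48
Pooled variance s_p² = [(n₁-1)s₁² + (n₂-1)s₂²] / (n₁ + n₂ - 2) = [(17)(5.97²) + (31)(7.03²)] / 48 = 44.5405
SE = √(s_p²(1/n₁ + 1/n₂)) = √(44.5405 × (1/18 + 1/32)) = 1.9663
t = (x̄₁ - x̄₂) / SE = (73.28 - 71.59) / 1.9663 = 1.69 / 1.9663 = 0.859
p-value = 0.3943

Since p-value > α = 0.05, we fail to reject H₀.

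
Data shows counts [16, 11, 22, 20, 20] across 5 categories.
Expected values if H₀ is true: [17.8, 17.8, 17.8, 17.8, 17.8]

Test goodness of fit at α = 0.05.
Chi-square goodness of fit test:
H₀: observed counts match expected distribution
H₁: observed counts differ from expected distribution
df = k - 1 = 4
χ² = Σ(O - E)²/E
   = (16 - 17.8)²/17.8 + (11 - 17.8)²/17.8 + (22 - 17.8)²/17.8 + (20 - 17.8)²/17.8 + (20 - 17.8)²/17.8
   = 0.182 + 2.598 + 0.991 + 0.272 + 0.272
   = 4.31
p-value = 0.3651

Since p-value > α = 0.05, we fail to reject H₀.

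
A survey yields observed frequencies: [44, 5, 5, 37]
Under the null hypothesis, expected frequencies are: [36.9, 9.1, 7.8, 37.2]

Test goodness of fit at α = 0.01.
Chi-square goodness of fit test:
H₀: observed counts match expected distribution
H₁: observed counts differ from expected distribution
df = k - 1 = 3
χ² = Σ(O - E)²/E
   = (44 - 36.9)²/36.9 + (5 - 9.1)²/9.1 + (5 - 7.8)²/7.8 + (37 - 37.2)²/37.2
   = 1.366 + 1.847 + 1.005 + 0.001
   = 4.22
p-value = 0.2387

Since p-value > α = 0.01, we fail to reject H₀.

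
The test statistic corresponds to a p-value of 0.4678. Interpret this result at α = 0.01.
Since p = 0.4678 > α = 0.01, fail to reject H₀.
There is insufficient evidence to reject the null hypothesis; the result is not statistically significant at the 0.01 level.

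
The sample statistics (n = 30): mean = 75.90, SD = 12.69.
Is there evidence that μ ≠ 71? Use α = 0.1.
One-sample t-test:
H₀: μ = 71
H₁: μ ≠ 71
df = n - 1 = 29
t = (x̄ - μ₀) / (s/√n) = (75.90 - 71) / (12.69/√30) = 2.115
p-value = 0.0431

Since p-value < α = 0.1, we reject H₀.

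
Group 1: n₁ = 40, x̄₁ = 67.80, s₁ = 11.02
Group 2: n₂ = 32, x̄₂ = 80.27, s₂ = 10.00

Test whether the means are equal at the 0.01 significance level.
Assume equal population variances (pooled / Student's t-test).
Student's two-sample t-test (equal variances):
H₀: μ₁ = μ₂
H₁: μ₁ ≠ μ₂
df = n₁ + n₂ - 2 = 70
Pooled variance s_p² = [(n₁-1)s₁² + (n₂-1)s₂²] / (n₁ + n₂ - 2) = [(39)(11.02²) + (31)(10.00²)] / 70 = 111.9454
SE = √(s_p²(1/n₁ + 1/n₂)) = √(111.9454 × (1/40 + 1/32)) = 2.5094
t = (x̄₁ - x̄₂) / SE = (67.80 - 80.27) / 2.5094 = -12.47 / 2.5094 = -4.969
p-value < 0.0001

Since p-value < α = 0.01, we reject H₀.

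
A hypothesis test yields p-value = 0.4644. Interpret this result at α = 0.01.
Since p = 0.4644 > α = 0.01, fail to reject H₀.
There is insufficient evidence to reject the null hypothesis; the result is not statistically significant at the 0.01 level.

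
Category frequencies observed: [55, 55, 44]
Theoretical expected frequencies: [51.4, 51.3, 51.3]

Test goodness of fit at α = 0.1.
Chi-square goodness of fit test:
H₀: observed counts match expected distribution
H₁: observed counts differ from expected distribution
df = k - 1 = 2
χ² = Σ(O - E)²/E
   = (55 - 51.4)²/51.4 + (55 - 51.3)²/51.3 + (44 - 51.3)²/51.3
   = 0.252 + 0.267 + 1.039
   = 1.56
p-value = 0.4589

Since p-value > α = 0.1, we fail to reject H₀.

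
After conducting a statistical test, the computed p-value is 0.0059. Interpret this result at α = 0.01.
Since p = 0.0059 < α = 0.01, reject H₀.
There is sufficient evidence to reject the null hypothesis; the result is statistically significant at the 0.01 level.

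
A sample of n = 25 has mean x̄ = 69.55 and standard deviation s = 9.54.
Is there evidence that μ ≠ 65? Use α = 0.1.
One-sample t-test:
H₀: μ = 65
H₁: μ ≠ 65
df = n - 1 = 24
t = (x̄ - μ₀) / (s/√n) = (69.55 - 65) / (9.54/√25) = 2.385
p-value = 0.0253

Since p-value < α = 0.1, we reject H₀.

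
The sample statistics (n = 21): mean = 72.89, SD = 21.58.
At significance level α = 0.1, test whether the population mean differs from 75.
One-sample t-test:
H₀: μ = 75
H₁: μ ≠ 75
df = n - 1 = 20
t = (x̄ - μ₀) / (s/√n) = (72.89 - 75) / (21.58/√21) = -0.448
p-value = 0.6589

Since p-value > α = 0.1, we fail to reject H₀.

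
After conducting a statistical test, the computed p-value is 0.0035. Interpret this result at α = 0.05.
Since p = 0.0035 < α = 0.05, reject H₀.
There is sufficient evidence to reject the null hypothesis; the result is statistically significant at the 0.05 level.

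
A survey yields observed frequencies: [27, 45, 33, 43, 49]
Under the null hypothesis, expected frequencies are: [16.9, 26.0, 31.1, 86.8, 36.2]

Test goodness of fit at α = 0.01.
Chi-square goodness of fit test:
H₀: observed counts match expected distribution
H₁: observed counts differ from expected distribution
df = k - 1 = 4
χ² = Σ(O - E)²/E
   = (27 - 16.9)²/16.9 + (45 - 26.0)²/26.0 + (33 - 31.1)²/31.1 + (43 - 86.8)²/86.8 + (49 - 36.2)²/36.2
   = 6.036 + 13.885 + 0.116 + 22.102 + 4.526
   = 46.66
p-value < 0.0001

Since p-value < α = 0.01, we reject H₀.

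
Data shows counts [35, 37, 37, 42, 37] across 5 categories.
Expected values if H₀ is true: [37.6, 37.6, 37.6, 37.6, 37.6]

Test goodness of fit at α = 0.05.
Chi-square goodness of fit test:
H₀: observed counts match expected distribution
H₁: observed counts differ from expected distribution
df = k - 1 = 4
χ² = Σ(O - E)²/E
   = (35 - 37.6)²/37.6 + (37 - 37.6)²/37.6 + (37 - 37.6)²/37.6 + (42 - 37.6)²/37.6 + (37 - 37.6)²/37.6
   = 0.180 + 0.010 + 0.010 + 0.515 + 0.010
   = 0.72
p-value = 0.9484

Since p-value > α = 0.05, we fail to reject H₀.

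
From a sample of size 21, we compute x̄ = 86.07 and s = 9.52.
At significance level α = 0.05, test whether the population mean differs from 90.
One-sample t-test:
H₀: μ = 90
H₁: μ ≠ 90
df = n - 1 = 20
t = (x̄ - μ₀) / (s/√n) = (86.07 - 90) / (9.52/√21) = -1.892
p-value = 0.0731

Since p-value > α = 0.05, we fail to reject H₀.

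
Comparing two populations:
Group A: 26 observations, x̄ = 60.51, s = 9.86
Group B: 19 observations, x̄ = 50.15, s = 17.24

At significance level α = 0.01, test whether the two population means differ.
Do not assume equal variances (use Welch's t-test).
Welch's two-sample t-test:
H₀: μ₁ = μ₂
H₁: μ₁ ≠ μ₂
s₁²/n₁ = 9.86²/26 = 3.7392,  s₂²/n₂ = 17.24²/19 = 15.6430
SE = √(s₁²/n₁ + s₂²/n₂) = √(3.7392 + 15.6430) = 4.4025
df (Welch-Satterthwaite) = (s₁²/n₁ + s₂²/n₂)² / [(s₁²/n₁)²/(n₁-1) + (s₂²/n₂)²/(n₂-1)] ≈ 26.54
t = (x̄₁ - x̄₂) / SE = (60.51 - 50.15) / 4.4025 = 10.36 / 4.4025 = 2.353
p-value = 0.0263

Since p-value > α = 0.01, we fail to reject H₀.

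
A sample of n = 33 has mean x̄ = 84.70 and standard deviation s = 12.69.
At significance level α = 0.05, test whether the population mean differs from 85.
One-sample t-test:
H₀: μ = 85
H₁: μ ≠ 85
df = n - 1 = 32
t = (x̄ - μ₀) / (s/√n) = (84.70 - 85) / (12.69/√33) = -0.136
p-value = 0.8928

Since p-value > α = 0.05, we fail to reject H₀.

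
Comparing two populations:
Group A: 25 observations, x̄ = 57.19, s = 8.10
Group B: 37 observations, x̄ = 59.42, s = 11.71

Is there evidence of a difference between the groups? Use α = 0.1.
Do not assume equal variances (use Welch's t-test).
Welch's two-sample t-test:
H₀: μ₁ = μ₂
H₁: μ₁ ≠ μ₂
s₁²/n₁ = 8.10²/25 = 2.6244,  s₂²/n₂ = 11.71²/37 = 3.7061
SE = √(s₁²/n₁ + s₂²/n₂) = √(2.6244 + 3.7061) = 2.5160
df (Welch-Satterthwaite) = (s₁²/n₁ + s₂²/n₂)² / [(s₁²/n₁)²/(n₁-1) + (s₂²/n₂)²/(n₂-1)] ≈ 59.95
t = (x̄₁ - x̄₂) / SE = (57.19 - 59.42) / 2.5160 = -2.23 / 2.5160 = -0.886
p-value = 0.3790

Since p-value > α = 0.1, we fail to reject H₀.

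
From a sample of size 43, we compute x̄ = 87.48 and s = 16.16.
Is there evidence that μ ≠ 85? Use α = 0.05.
One-sample t-test:
H₀: μ = 85
H₁: μ ≠ 85
df = n - 1 = 42
t = (x̄ - μ₀) / (s/√n) = (87.48 - 85) / (16.16/√43) = 1.006
p-value = 0.3200

Since p-value > α = 0.05, we fail to reject H₀.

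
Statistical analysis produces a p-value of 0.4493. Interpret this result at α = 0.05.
Since p = 0.4493 > α = 0.05, fail to reject H₀.
There is insufficient evidence to reject the null hypothesis; the result is not statistically significant at the 0.05 level.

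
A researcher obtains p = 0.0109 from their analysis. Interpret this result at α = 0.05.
Since p = 0.0109 < α = 0.05, reject H₀.
There is sufficient evidence to reject the null hypothesis; the result is statistically significant at the 0.05 level.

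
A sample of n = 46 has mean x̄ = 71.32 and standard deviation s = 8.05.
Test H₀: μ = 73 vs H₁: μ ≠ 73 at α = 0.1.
One-sample t-test:
H₀: μ = 73
H₁: μ ≠ 73
df = n - 1 = 45
t = (x̄ - μ₀) / (s/√n) = (71.32 - 73) / (8.05/√46) = -1.415
p-value = 0.1638

Since p-value > α = 0.1, we fail to reject H₀.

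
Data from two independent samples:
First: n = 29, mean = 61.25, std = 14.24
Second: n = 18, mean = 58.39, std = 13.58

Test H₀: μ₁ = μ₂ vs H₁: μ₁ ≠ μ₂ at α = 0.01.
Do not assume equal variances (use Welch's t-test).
Welch's two-sample t-test:
H₀: μ₁ = μ₂
H₁: μ₁ ≠ μ₂
s₁²/n₁ = 14.24²/29 = 6.9923,  s₂²/n₂ = 13.58²/18 = 10.2454
SE = √(s₁²/n₁ + s₂²/n₂) = √(6.9923 + 10.2454) = 4.1518
df (Welch-Satterthwaite) = (s₁²/n₁ + s₂²/n₂)² / [(s₁²/n₁)²/(n₁-1) + (s₂²/n₂)²/(n₂-1)] ≈ 37.51
t = (x̄₁ - x̄₂) / SE = (61.25 - 58.39) / 4.1518 = 2.86 / 4.1518 = 0.689
p-value = 0.4952

Since p-value > α = 0.01, we fail to reject H₀.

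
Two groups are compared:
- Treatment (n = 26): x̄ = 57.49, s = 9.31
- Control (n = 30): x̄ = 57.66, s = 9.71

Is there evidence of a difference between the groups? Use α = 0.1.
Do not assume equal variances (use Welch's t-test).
Welch's two-sample t-test:
H₀: μ₁ = μ₂
H₁: μ₁ ≠ μ₂
s₁²/n₁ = 9.31²/26 = 3.3337,  s₂²/n₂ = 9.71²/30 = 3.1428
SE = √(s₁²/n₁ + s₂²/n₂) = √(3.3337 + 3.1428) = 2.5449
df (Welch-Satterthwaite) = (s₁²/n₁ + s₂²/n₂)² / [(s₁²/n₁)²/(n₁-1) + (s₂²/n₂)²/(n₂-1)] ≈ 53.42
t = (x̄₁ - x̄₂) / SE = (57.49 - 57.66) / 2.5449 = -0.17 / 2.5449 = -0.067
p-value = 0.9470

Since p-value > α = 0.1, we fail to reject H₀.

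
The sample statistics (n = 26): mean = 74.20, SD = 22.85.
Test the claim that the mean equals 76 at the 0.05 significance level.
One-sample t-test:
H₀: μ = 76
H₁: μ ≠ 76
df = n - 1 = 25
t = (x̄ - μ₀) / (s/√n) = (74.20 - 76) / (22.85/√26) = -0.402
p-value = 0.6913

Since p-value > α = 0.05, we fail to reject H₀.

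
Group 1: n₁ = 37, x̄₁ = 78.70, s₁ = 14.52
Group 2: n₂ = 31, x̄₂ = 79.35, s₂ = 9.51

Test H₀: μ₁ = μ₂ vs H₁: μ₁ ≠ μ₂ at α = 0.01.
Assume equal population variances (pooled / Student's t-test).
Student's two-sample t-test (equal variances):
H₀: μ₁ = μ₂
H₁: μ₁ ≠ μ₂
df = n₁ + n₂ - 2 = 66
Pooled variance s_p² = [(n₁-1)s₁² + (n₂-1)s₂²] / (n₁ + n₂ - 2) = [(36)(14.52²) + (30)(9.51²)] / 66 = 156.1075
SE = √(s_p²(1/n₁ + 1/n₂)) = √(156.1075 × (1/37 + 1/31)) = 3.0422
t = (x̄₁ - x̄₂) / SE = (78.70 - 79.35) / 3.0422 = -0.65 / 3.0422 = -0.214
p-value = 0.8315

Since p-value > α = 0.01, we fail to reject H₀.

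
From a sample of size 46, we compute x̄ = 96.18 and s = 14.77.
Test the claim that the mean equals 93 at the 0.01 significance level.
One-sample t-test:
H₀: μ = 93
H₁: μ ≠ 93
df = n - 1 = 45
t = (x̄ - μ₀) / (s/√n) = (96.18 - 93) / (14.77/√46) = 1.460
p-value = 0.1512

Since p-value > α = 0.01, we fail to reject H₀.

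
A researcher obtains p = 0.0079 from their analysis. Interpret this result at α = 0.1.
Since p = 0.0079 < α = 0.1, reject H₀.
There is sufficient evidence to reject the null hypothesis; the result is statistically significant at the 0.1 level.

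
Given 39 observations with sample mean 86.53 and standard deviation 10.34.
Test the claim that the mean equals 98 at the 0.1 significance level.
One-sample t-test:
H₀: μ = 98
H₁: μ ≠ 98
df = n - 1 = 38
t = (x̄ - μ₀) / (s/√n) = (86.53 - 98) / (10.34/√39) = -6.927
p-value < 0.0001

Since p-value < α = 0.1, we reject H₀.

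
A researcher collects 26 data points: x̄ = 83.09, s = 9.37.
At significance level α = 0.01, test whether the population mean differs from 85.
One-sample t-test:
H₀: μ = 85
H₁: μ ≠ 85
df = n - 1 = 25
t = (x̄ - μ₀) / (s/√n) = (83.09 - 85) / (9.37/√26) = -1.039
p-value = 0.3086

Since p-value > α = 0.01, we fail to reject H₀.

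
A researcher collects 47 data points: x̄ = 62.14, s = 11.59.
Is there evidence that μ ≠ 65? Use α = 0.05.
One-sample t-test:
H₀: μ = 65
H₁: μ ≠ 65
df = n - 1 = 46
t = (x̄ - μ₀) / (s/√n) = (62.14 - 65) / (11.59/√47) = -1.692
p-value = 0.0975

Since p-value > α = 0.05, we fail to reject H₀.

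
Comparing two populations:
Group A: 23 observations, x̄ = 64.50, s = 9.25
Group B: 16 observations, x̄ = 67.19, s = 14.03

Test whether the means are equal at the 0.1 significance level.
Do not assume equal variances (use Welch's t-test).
Welch's two-sample t-test:
H₀: μ₁ = μ₂
H₁: μ₁ ≠ μ₂
s₁²/n₁ = 9.25²/23 = 3.7201,  s₂²/n₂ = 14.03²/16 = 12.3026
SE = √(s₁²/n₁ + s₂²/n₂) = √(3.7201 + 12.3026) = 4.0028
df (Welch-Satterthwaite) = (s₁²/n₁ + s₂²/n₂)² / [(s₁²/n₁)²/(n₁-1) + (s₂²/n₂)²/(n₂-1)] ≈ 23.95
t = (x̄₁ - x̄₂) / SE = (64.50 - 67.19) / 4.0028 = -2.69 / 4.0028 = -0.672
p-value = 0.5080

Since p-value > α = 0.1, we fail to reject H₀.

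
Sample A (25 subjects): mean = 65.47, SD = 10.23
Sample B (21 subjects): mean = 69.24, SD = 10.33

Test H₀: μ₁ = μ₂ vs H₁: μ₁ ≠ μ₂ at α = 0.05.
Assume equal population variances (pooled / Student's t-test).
Student's two-sample t-test (equal variances):
H₀: μ₁ = μ₂
H₁: μ₁ ≠ μ₂
df = n₁ + n₂ - 2 = 44
Pooled variance s_p² = [(n₁-1)s₁² + (n₂-1)s₂²] / (n₁ + n₂ - 2) = [(24)(10.23²) + (20)(10.33²)] / 44 = 105.5874
SE = √(s_p²(1/n₁ + 1/n₂)) = √(105.5874 × (1/25 + 1/21)) = 3.0416
t = (x̄₁ - x̄₂) / SE = (65.47 - 69.24) / 3.0416 = -3.77 / 3.0416 = -1.239
p-value = 0.2217

Since p-value > α = 0.05, we fail to reject H₀.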